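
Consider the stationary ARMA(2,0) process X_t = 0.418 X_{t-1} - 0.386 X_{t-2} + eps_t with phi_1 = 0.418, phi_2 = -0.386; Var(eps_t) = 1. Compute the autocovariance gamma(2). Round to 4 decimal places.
\gamma(2) = -0.3360

Multiply the model equation by X_{t-k} and take expectations. With theta_0 = psi_0 = 1 and psi_j the MA(infinity) weights, this gives
  gamma(k) - sum_i phi_i gamma(k-i) = c_k,
  c_k = sigma^2 * sum_{j=k..q} theta_j psi_{j-k}   (c_k = 0 for k > q),
using gamma(-m) = gamma(m).
Pure AR (q = 0): c_0 = sigma^2 = 1, c_k = 0 for k >= 1.
Equations for k = 0, 1, 2 (AR order 2, c_2 = 0):
  (E0) gamma(0) = phi_1 gamma(1) + phi_2 gamma(2) + c_0
  (E1) gamma(1) = phi_1 gamma(0) + phi_2 gamma(1) + c_1
  (E2) gamma(2) = phi_1 gamma(1) + phi_2 gamma(0)
From (E1): gamma(1) = A gamma(0) + B with
  A = phi_1 / (1 - phi_2) = 0.418 / 1.386 = 0.301587,   B = c_1 / (1 - phi_2) = 0 / 1.386 = 0.
Insert (E2) into (E0): gamma(0) (1 - phi_2^2) = phi_1 (1 + phi_2) gamma(1) + c_0.
  phi_1 (1 + phi_2) = (0.418)(0.614) = 0.256652,   1 - phi_2^2 = 0.851004.
Replace gamma(1) by A gamma(0) + B and collect gamma(0):
  gamma(0) [0.851004 - (0.256652)(0.301587)] = c_0 = 1
  gamma(0) * 0.773601 = 1
  gamma(0) = 1 / 0.773601 = 1.292656.
  gamma(1) = A gamma(0) = (0.301587)(1.292656) = 0.389849.
  gamma(2) = phi_1 gamma(1) + phi_2 gamma(0) = (0.418)(0.389849) + (-0.386)(1.292656) = -0.336008.
Therefore gamma(2) = -0.3360 (to 4 decimal places).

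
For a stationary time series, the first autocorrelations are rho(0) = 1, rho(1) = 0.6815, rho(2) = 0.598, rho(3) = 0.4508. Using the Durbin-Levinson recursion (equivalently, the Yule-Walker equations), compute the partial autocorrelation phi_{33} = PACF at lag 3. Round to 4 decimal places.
\phi_{33} = -0.0499

The PACF at lag k is phi_{kk}, the last component of the solution
to the Yule-Walker system G_k phi = r_k where
  (G_k)_{ij} = rho(|i - j|), (r_k)_i = rho(i), i,j = 1..k.
Equivalently, Durbin-Levinson gives phi_{kk} iteratively:
  phi_{11} = rho(1)
  phi_{kk} = [rho(k) - sum_{j=1..k-1} phi_{k-1,j} rho(k-j)]
            / [1 - sum_{j=1..k-1} phi_{k-1,j} rho(j)],
  phi_{k,j} = phi_{k-1,j} - phi_{kk} phi_{k-1,k-j},  j = 1..k-1.
Step k = 1:
  phi_11 = rho(1) = 0.6815.
Step k = 2:
  phi_22 = [rho(2) - phi_11 rho(1)] / [1 - phi_11 rho(1)] = [0.598 - (0.6815)(0.6815)] / [1 - (0.6815)(0.6815)]
         = 0.13355775 / 0.53555775 = 0.249381.
  Update: phi_21 = phi_11 - phi_22 phi_11 = 0.6815 - (0.249381)(0.6815) = 0.511547.
Step k = 3:
  phi_33 = [rho(3) - phi_21 rho(2) - phi_22 rho(1)] / [1 - phi_21 rho(1) - phi_22 rho(2)]
    numerator   = 0.4508 - (0.511547)(0.598) - (0.249381)(0.6815) = -0.02505808
    denominator = 1 - (0.511547)(0.6815) - (0.249381)(0.598) = 0.50225103
  phi_33 = -0.02505808 / 0.50225103 = -0.0499.
Therefore phi_{33} = -0.0499.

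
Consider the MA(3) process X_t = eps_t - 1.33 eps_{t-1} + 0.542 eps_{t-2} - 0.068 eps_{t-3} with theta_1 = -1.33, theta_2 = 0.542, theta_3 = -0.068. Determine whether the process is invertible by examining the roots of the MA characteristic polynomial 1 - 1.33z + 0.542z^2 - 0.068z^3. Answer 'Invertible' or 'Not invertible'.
\text{Invertible}

The MA(q) characteristic polynomial is P(z) = 1 - 1.33z + 0.542z^2 - 0.068z^3.
Invertibility requires all roots to lie outside the unit circle, i.e. |z| > 1 for every root.
Degree 3: look for a simple real root z0 first, then factor out (1 - z/z0) and solve the remaining quadratic.
Testing z0 = 2.5: P(2.5) = 1 + (-1.33)(2.5) + (0.542)(2.5)^2 + (-0.068)(2.5)^3
  = 1 + (-3.325) + (3.3875) + (-1.0625) = 0.  So z_0 = 2.5 is a root, |z_0| = 2.5.
Divide out the factor (1 - 0.4 z) = (1 - z/z0) (since 1/z0 = 0.4):
  P(z) = (1 - 0.4 z)(1 + (-0.93) z + (0.17) z^2)
  [check: z-coef -0.93 - (0.4) = -1.33; z^2-coef 0.17 - (0.4)(-0.93) = 0.542; z^3-coef -(0.4)(0.17) = -0.068.]
Remaining roots from the quadratic factor 1 + (-0.93) z + (0.17) z^2:
  Set 1 + (-0.93) z + (0.17) z^2 = 0, i.e. a z^2 + b z + c = 0 with a = 0.17, b = -0.93, c = 1.
  Discriminant D = b^2 - 4ac = (-0.93)^2 - 4*(0.17)*1 = 0.8649 - (0.68) = 0.1849.
  D >= 0, so the roots are real: z = (-b +/- sqrt(D)) / (2a) = (0.93 +/- 0.43) / (0.34).
    z_1 = (0.93 + 0.43) / (0.34) = 4,   |z_1| = 4.
    z_2 = (0.93 - 0.43) / (0.34) = 1.4706,   |z_2| = 1.4706.
Moduli of all roots: 2.5000, 4.0000, 1.4706.
All moduli strictly greater than 1? Yes.
Verdict: Invertible.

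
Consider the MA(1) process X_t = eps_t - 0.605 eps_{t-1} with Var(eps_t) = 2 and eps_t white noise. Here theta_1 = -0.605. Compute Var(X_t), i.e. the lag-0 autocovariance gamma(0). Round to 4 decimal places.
\gamma(0) = 2.7321

For an MA(q) process X_t = eps_t + sum_i theta_i eps_{t-i} with
Var(eps_t) = sigma^2, the variance is
  gamma(0) = sigma^2 * (1 + sum_i theta_i^2).
  sum_i theta_i^2 = (-0.605)^2 = 0.366025.
  gamma(0) = 2 * (1 + 0.366025) = 2 * 1.366025 = 2.73205, which rounds to 2.7321.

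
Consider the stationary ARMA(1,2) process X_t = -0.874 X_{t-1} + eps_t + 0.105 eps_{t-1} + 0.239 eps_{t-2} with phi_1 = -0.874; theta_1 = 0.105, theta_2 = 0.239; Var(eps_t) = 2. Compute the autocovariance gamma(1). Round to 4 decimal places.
\gamma(1) = -9.0845

Multiply the model equation by X_{t-k} and take expectations. With theta_0 = psi_0 = 1 and psi_j the MA(infinity) weights, this gives
  gamma(k) - sum_i phi_i gamma(k-i) = c_k,
  c_k = sigma^2 * sum_{j=k..q} theta_j psi_{j-k}   (c_k = 0 for k > q),
using gamma(-m) = gamma(m).
psi-weights needed (psi_j = theta_j + sum_i phi_i psi_{j-i}):
  psi_1 = theta_1 + phi_1 = 0.105 + (-0.874) = -0.769
  psi_2 = theta_2 + phi_1 psi_1 = 0.239 + (-0.874)(-0.769) = 0.911106
Right-hand sides:
  c_0 = sigma^2 (1 + theta_1 psi_1 + theta_2 psi_2) = 2 * (1 + (0.105)(-0.769) + (0.239)(0.911106)) = 2 * 1.137009 = 2.274019
  c_1 = sigma^2 (theta_1 + theta_2 psi_1) = 2 * (0.105 + (0.239)(-0.769)) = -0.157582
  c_2 = sigma^2 theta_2 = 2 * (0.239) = 0.478
Equations for k = 0 and k = 1 (AR order 1):
  gamma(0) = phi_1 gamma(1) + c_0
  gamma(1) = phi_1 gamma(0) + c_1
Substituting the second into the first: gamma(0) (1 - phi_1^2) = c_0 + phi_1 c_1, so
  gamma(0) = (c_0 + phi_1 c_1) / (1 - phi_1^2) = (2.274019 + (-0.874)(-0.157582)) / (1 - (-0.874)^2) = 2.411745 / 0.236124 = 10.213893.
  gamma(1) = phi_1 gamma(0) + c_1 = (-0.874)(10.213893) + (-0.157582) = -9.084525.
Therefore gamma(1) = -9.0845 (to 4 decimal places).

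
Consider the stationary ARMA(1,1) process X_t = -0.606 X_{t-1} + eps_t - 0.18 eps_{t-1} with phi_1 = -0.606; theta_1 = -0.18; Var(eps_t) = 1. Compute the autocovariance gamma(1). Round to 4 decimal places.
\gamma(1) = -1.3777

Multiply the model equation by X_{t-k} and take expectations. With theta_0 = psi_0 = 1 and psi_j the MA(infinity) weights, this gives
  gamma(k) - sum_i phi_i gamma(k-i) = c_k,
  c_k = sigma^2 * sum_{j=k..q} theta_j psi_{j-k}   (c_k = 0 for k > q),
using gamma(-m) = gamma(m).
psi-weights needed (psi_j = theta_j + sum_i phi_i psi_{j-i}):
  psi_1 = theta_1 + phi_1 = -0.18 + (-0.606) = -0.786
Right-hand sides:
  c_0 = sigma^2 (1 + theta_1 psi_1) = 1 * (1 + (-0.18)(-0.786)) = 1 * 1.14148 = 1.14148
  c_1 = sigma^2 theta_1 = 1 * (-0.18) = -0.18
  c_2 = 0
Equations for k = 0 and k = 1 (AR order 1):
  gamma(0) = phi_1 gamma(1) + c_0
  gamma(1) = phi_1 gamma(0) + c_1
Substituting the second into the first: gamma(0) (1 - phi_1^2) = c_0 + phi_1 c_1, so
  gamma(0) = (c_0 + phi_1 c_1) / (1 - phi_1^2) = (1.14148 + (-0.606)(-0.18)) / (1 - (-0.606)^2) = 1.25056 / 0.632764 = 1.976345.
  gamma(1) = phi_1 gamma(0) + c_1 = (-0.606)(1.976345) + (-0.18) = -1.377665.
Therefore gamma(1) = -1.3777 (to 4 decimal places).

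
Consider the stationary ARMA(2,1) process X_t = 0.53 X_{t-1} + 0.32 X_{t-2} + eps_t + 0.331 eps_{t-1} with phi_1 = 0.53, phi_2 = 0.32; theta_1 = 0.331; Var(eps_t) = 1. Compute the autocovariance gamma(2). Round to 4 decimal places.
\gamma(2) = 3.6403

Multiply the model equation by X_{t-k} and take expectations. With theta_0 = psi_0 = 1 and psi_j the MA(infinity) weights, this gives
  gamma(k) - sum_i phi_i gamma(k-i) = c_k,
  c_k = sigma^2 * sum_{j=k..q} theta_j psi_{j-k}   (c_k = 0 for k > q),
using gamma(-m) = gamma(m).
psi-weights needed (psi_j = theta_j + sum_i phi_i psi_{j-i}):
  psi_1 = theta_1 + phi_1 = 0.331 + (0.53) = 0.861
Right-hand sides:
  c_0 = sigma^2 (1 + theta_1 psi_1) = 1 * (1 + (0.331)(0.861)) = 1 * 1.284991 = 1.284991
  c_1 = sigma^2 theta_1 = 1 * (0.331) = 0.331
  c_2 = 0
Equations for k = 0, 1, 2 (AR order 2, c_2 = 0):
  (E0) gamma(0) = phi_1 gamma(1) + phi_2 gamma(2) + c_0
  (E1) gamma(1) = phi_1 gamma(0) + phi_2 gamma(1) + c_1
  (E2) gamma(2) = phi_1 gamma(1) + phi_2 gamma(0)
From (E1): gamma(1) = A gamma(0) + B with
  A = phi_1 / (1 - phi_2) = 0.53 / 0.68 = 0.779412,   B = c_1 / (1 - phi_2) = 0.331 / 0.68 = 0.486765.
Insert (E2) into (E0): gamma(0) (1 - phi_2^2) = phi_1 (1 + phi_2) gamma(1) + c_0.
  phi_1 (1 + phi_2) = (0.53)(1.32) = 0.6996,   1 - phi_2^2 = 0.8976.
Replace gamma(1) by A gamma(0) + B and collect gamma(0):
  gamma(0) [0.8976 - (0.6996)(0.779412)] = (0.6996)(0.486765) + 1.284991
  gamma(0) * 0.352324 = 1.625532
  gamma(0) = 1.625532 / 0.352324 = 4.613747.
  gamma(1) = A gamma(0) + B = (0.779412)(4.613747) + (0.486765) = 4.082773.
  gamma(2) = phi_1 gamma(1) + phi_2 gamma(0) = (0.53)(4.082773) + (0.32)(4.613747) = 3.640269.
Therefore gamma(2) = 3.6403 (to 4 decimal places).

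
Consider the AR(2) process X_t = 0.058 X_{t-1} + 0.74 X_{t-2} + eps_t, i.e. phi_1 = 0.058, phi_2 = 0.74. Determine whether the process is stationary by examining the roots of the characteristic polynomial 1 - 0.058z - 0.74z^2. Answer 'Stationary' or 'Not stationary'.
\text{Stationary}

The AR(p) characteristic polynomial is P(z) = 1 - 0.058z - 0.74z^2.
Stationarity requires all roots to lie outside the unit circle, i.e. |z| > 1 for every root.
Set 1 + (-0.058) z + (-0.74) z^2 = 0, i.e. a z^2 + b z + c = 0 with a = -0.74, b = -0.058, c = 1.
Discriminant D = b^2 - 4ac = (-0.058)^2 - 4*(-0.74)*1 = 0.003364 - (-2.96) = 2.963364.
D >= 0, so the roots are real: z = (-b +/- sqrt(D)) / (2a) = (0.058 +/- 1.721442) / (-1.48).
  z_1 = (0.058 + 1.721442) / (-1.48) = -1.2023,   |z_1| = 1.2023.
  z_2 = (0.058 - 1.721442) / (-1.48) = 1.1239,   |z_2| = 1.1239.
Moduli of all roots: 1.2023, 1.1239.
All moduli strictly greater than 1? Yes.
Verdict: Stationary.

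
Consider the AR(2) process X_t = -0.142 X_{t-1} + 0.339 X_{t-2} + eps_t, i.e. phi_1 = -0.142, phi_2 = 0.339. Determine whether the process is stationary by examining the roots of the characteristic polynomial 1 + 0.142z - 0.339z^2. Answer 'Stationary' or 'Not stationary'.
\text{Stationary}

The AR(p) characteristic polynomial is P(z) = 1 + 0.142z - 0.339z^2.
Stationarity requires all roots to lie outside the unit circle, i.e. |z| > 1 for every root.
Set 1 + (0.142) z + (-0.339) z^2 = 0, i.e. a z^2 + b z + c = 0 with a = -0.339, b = 0.142, c = 1.
Discriminant D = b^2 - 4ac = (0.142)^2 - 4*(-0.339)*1 = 0.020164 - (-1.356) = 1.376164.
D >= 0, so the roots are real: z = (-b +/- sqrt(D)) / (2a) = (-0.142 +/- 1.1731) / (-0.678).
  z_1 = (-0.142 + 1.1731) / (-0.678) = -1.5208,   |z_1| = 1.5208.
  z_2 = (-0.142 - 1.1731) / (-0.678) = 1.9397,   |z_2| = 1.9397.
Moduli of all roots: 1.5208, 1.9397.
All moduli strictly greater than 1? Yes.
Verdict: Stationary.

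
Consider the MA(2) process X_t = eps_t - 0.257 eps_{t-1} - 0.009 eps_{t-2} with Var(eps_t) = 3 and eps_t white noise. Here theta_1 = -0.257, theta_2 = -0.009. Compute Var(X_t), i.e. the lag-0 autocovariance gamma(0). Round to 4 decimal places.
\gamma(0) = 3.1984

For an MA(q) process X_t = eps_t + sum_i theta_i eps_{t-i} with
Var(eps_t) = sigma^2, the variance is
  gamma(0) = sigma^2 * (1 + sum_i theta_i^2).
  sum_i theta_i^2 = (-0.257)^2 + (-0.009)^2 = 0.066049 + 0.000081 = 0.06613.
  gamma(0) = 3 * (1 + 0.06613) = 3 * 1.06613 = 3.19839, which rounds to 3.1984.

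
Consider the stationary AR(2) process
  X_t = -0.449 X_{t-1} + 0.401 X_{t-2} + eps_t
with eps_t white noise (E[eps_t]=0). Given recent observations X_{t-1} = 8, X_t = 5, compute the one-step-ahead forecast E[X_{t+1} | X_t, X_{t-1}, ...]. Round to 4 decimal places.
E[X_{t+1} \mid \mathcal F_t] = 0.9630

For an AR(p) model X_t = c + sum_i phi_i X_{t-i} + eps_t, the
one-step-ahead conditional mean is
  E[X_{t+1} | X_t, ...] = c + sum_i phi_i X_{t+1-i}.
Substitute known values:
  E[X_{t+1} | ...] = (-0.449) * (5) + (0.401) * (8)
                   = 0.9630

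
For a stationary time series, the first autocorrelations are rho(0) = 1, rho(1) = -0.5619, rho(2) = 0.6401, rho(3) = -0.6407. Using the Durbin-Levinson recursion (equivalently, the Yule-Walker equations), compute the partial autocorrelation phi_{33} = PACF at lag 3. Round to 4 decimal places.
\phi_{33} = -0.3490

The PACF at lag k is phi_{kk}, the last component of the solution
to the Yule-Walker system G_k phi = r_k where
  (G_k)_{ij} = rho(|i - j|), (r_k)_i = rho(i), i,j = 1..k.
Equivalently, Durbin-Levinson gives phi_{kk} iteratively:
  phi_{11} = rho(1)
  phi_{kk} = [rho(k) - sum_{j=1..k-1} phi_{k-1,j} rho(k-j)]
            / [1 - sum_{j=1..k-1} phi_{k-1,j} rho(j)],
  phi_{k,j} = phi_{k-1,j} - phi_{kk} phi_{k-1,k-j},  j = 1..k-1.
Step k = 1:
  phi_11 = rho(1) = -0.5619.
Step k = 2:
  phi_22 = [rho(2) - phi_11 rho(1)] / [1 - phi_11 rho(1)] = [0.6401 - (-0.5619)(-0.5619)] / [1 - (-0.5619)(-0.5619)]
         = 0.32436839 / 0.68426839 = 0.474037.
  Update: phi_21 = phi_11 - phi_22 phi_11 = -0.5619 - (0.474037)(-0.5619) = -0.295539.
Step k = 3:
  phi_33 = [rho(3) - phi_21 rho(2) - phi_22 rho(1)] / [1 - phi_21 rho(1) - phi_22 rho(2)]
    numerator   = -0.6407 - (-0.295539)(0.6401) - (0.474037)(-0.5619) = -0.18516439
    denominator = 1 - (-0.295539)(-0.5619) - (0.474037)(0.6401) = 0.53050584
  phi_33 = -0.18516439 / 0.53050584 = -0.349.
Therefore phi_{33} = -0.3490.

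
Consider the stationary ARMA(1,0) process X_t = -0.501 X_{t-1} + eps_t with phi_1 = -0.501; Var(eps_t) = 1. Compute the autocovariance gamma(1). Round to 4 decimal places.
\gamma(1) = -0.6689

Multiply the model equation by X_{t-k} and take expectations. With theta_0 = psi_0 = 1 and psi_j the MA(infinity) weights, this gives
  gamma(k) - sum_i phi_i gamma(k-i) = c_k,
  c_k = sigma^2 * sum_{j=k..q} theta_j psi_{j-k}   (c_k = 0 for k > q),
using gamma(-m) = gamma(m).
Pure AR (q = 0): c_0 = sigma^2 = 1, c_k = 0 for k >= 1.
Equations for k = 0 and k = 1 (AR order 1):
  gamma(0) = phi_1 gamma(1) + c_0
  gamma(1) = phi_1 gamma(0) + c_1
Substituting the second into the first: gamma(0) (1 - phi_1^2) = c_0 + phi_1 c_1, so
  gamma(0) = c_0 / (1 - phi_1^2) = 1 / (1 - (-0.501)^2) = 1 / 0.748999 = 1.335115.
  gamma(1) = phi_1 gamma(0) = (-0.501)(1.335115) = -0.668893.
Therefore gamma(1) = -0.6689 (to 4 decimal places).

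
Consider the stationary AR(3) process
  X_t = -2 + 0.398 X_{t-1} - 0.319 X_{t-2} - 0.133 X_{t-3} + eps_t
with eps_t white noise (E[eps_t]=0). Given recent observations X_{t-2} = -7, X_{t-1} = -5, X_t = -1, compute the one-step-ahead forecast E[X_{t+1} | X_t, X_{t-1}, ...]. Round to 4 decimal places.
E[X_{t+1} \mid \mathcal F_t] = 0.1280

For an AR(p) model X_t = c + sum_i phi_i X_{t-i} + eps_t, the
one-step-ahead conditional mean is
  E[X_{t+1} | X_t, ...] = c + sum_i phi_i X_{t+1-i}.
Substitute known values:
  E[X_{t+1} | ...] = -2 + (0.398) * (-1) + (-0.319) * (-5) + (-0.133) * (-7)
                   = 0.1280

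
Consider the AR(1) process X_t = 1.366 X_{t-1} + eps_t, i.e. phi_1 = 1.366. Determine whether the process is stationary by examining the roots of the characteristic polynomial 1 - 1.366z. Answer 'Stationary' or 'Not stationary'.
\text{Not stationary}

The AR(p) characteristic polynomial is P(z) = 1 - 1.366z.
Stationarity requires all roots to lie outside the unit circle, i.e. |z| > 1 for every root.
This is linear in z: 1 + (-1.366) z = 0  =>  z = -1/(-1.366) = 0.732064,  |z| = 0.732064.
Moduli of all roots: 0.7321.
All moduli strictly greater than 1? No.
Verdict: Not stationary.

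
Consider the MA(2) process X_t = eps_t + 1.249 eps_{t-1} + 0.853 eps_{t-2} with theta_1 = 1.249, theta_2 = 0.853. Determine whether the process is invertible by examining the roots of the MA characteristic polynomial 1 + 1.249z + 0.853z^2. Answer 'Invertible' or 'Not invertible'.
\text{Invertible}

The MA(q) characteristic polynomial is P(z) = 1 + 1.249z + 0.853z^2.
Invertibility requires all roots to lie outside the unit circle, i.e. |z| > 1 for every root.
Set 1 + (1.249) z + (0.853) z^2 = 0, i.e. a z^2 + b z + c = 0 with a = 0.853, b = 1.249, c = 1.
Discriminant D = b^2 - 4ac = (1.249)^2 - 4*(0.853)*1 = 1.560001 - (3.412) = -1.851999.
D < 0, so the roots are the complex-conjugate pair z = (-b +/- i sqrt(-D)) / (2a) = -0.7321 +/- 0.7977i.
For a conjugate pair |z|^2 = z * conj(z) = (product of roots) = c/a = 1/(0.853) = 1.172333, so |z| = sqrt(1.172333) = 1.0827 for both roots.
Moduli of all roots: 1.0827, 1.0827.
All moduli strictly greater than 1? Yes.
Verdict: Invertible.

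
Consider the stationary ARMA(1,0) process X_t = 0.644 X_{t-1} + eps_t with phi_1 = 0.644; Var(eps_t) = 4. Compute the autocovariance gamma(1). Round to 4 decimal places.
\gamma(1) = 4.4014

Multiply the model equation by X_{t-k} and take expectations. With theta_0 = psi_0 = 1 and psi_j the MA(infinity) weights, this gives
  gamma(k) - sum_i phi_i gamma(k-i) = c_k,
  c_k = sigma^2 * sum_{j=k..q} theta_j psi_{j-k}   (c_k = 0 for k > q),
using gamma(-m) = gamma(m).
Pure AR (q = 0): c_0 = sigma^2 = 4, c_k = 0 for k >= 1.
Equations for k = 0 and k = 1 (AR order 1):
  gamma(0) = phi_1 gamma(1) + c_0
  gamma(1) = phi_1 gamma(0) + c_1
Substituting the second into the first: gamma(0) (1 - phi_1^2) = c_0 + phi_1 c_1, so
  gamma(0) = c_0 / (1 - phi_1^2) = 4 / (1 - (0.644)^2) = 4 / 0.585264 = 6.834523.
  gamma(1) = phi_1 gamma(0) = (0.644)(6.834523) = 4.401433.
Therefore gamma(1) = 4.4014 (to 4 decimal places).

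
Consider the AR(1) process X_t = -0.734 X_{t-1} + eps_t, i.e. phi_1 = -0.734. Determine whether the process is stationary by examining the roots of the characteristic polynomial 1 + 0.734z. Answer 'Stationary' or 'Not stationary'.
\text{Stationary}

The AR(p) characteristic polynomial is P(z) = 1 + 0.734z.
Stationarity requires all roots to lie outside the unit circle, i.e. |z| > 1 for every root.
This is linear in z: 1 + (0.734) z = 0  =>  z = -1/(0.734) = -1.362398,  |z| = 1.362398.
Moduli of all roots: 1.3624.
All moduli strictly greater than 1? Yes.
Verdict: Stationary.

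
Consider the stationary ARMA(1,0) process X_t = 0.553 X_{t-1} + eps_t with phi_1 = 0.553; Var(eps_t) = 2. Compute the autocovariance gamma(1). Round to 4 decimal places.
\gamma(1) = 1.5932

Multiply the model equation by X_{t-k} and take expectations. With theta_0 = psi_0 = 1 and psi_j the MA(infinity) weights, this gives
  gamma(k) - sum_i phi_i gamma(k-i) = c_k,
  c_k = sigma^2 * sum_{j=k..q} theta_j psi_{j-k}   (c_k = 0 for k > q),
using gamma(-m) = gamma(m).
Pure AR (q = 0): c_0 = sigma^2 = 2, c_k = 0 for k >= 1.
Equations for k = 0 and k = 1 (AR order 1):
  gamma(0) = phi_1 gamma(1) + c_0
  gamma(1) = phi_1 gamma(0) + c_1
Substituting the second into the first: gamma(0) (1 - phi_1^2) = c_0 + phi_1 c_1, so
  gamma(0) = c_0 / (1 - phi_1^2) = 2 / (1 - (0.553)^2) = 2 / 0.694191 = 2.881051.
  gamma(1) = phi_1 gamma(0) = (0.553)(2.881051) = 1.593221.
Therefore gamma(1) = 1.5932 (to 4 decimal places).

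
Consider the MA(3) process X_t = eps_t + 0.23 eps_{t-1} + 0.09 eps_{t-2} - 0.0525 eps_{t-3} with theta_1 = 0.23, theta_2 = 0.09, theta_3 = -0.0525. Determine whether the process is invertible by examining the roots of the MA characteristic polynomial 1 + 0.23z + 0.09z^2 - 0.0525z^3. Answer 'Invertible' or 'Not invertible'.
\text{Invertible}

The MA(q) characteristic polynomial is P(z) = 1 + 0.23z + 0.09z^2 - 0.0525z^3.
Invertibility requires all roots to lie outside the unit circle, i.e. |z| > 1 for every root.
Degree 3: look for a simple real root z0 first, then factor out (1 - z/z0) and solve the remaining quadratic.
Testing z0 = 4: P(4) = 1 + (0.23)(4) + (0.09)(4)^2 + (-0.0525)(4)^3
  = 1 + (0.92) + (1.44) + (-3.36) = 0.  So z_0 = 4 is a root, |z_0| = 4.
Divide out the factor (1 - 0.25 z) = (1 - z/z0) (since 1/z0 = 0.25):
  P(z) = (1 - 0.25 z)(1 + (0.48) z + (0.21) z^2)
  [check: z-coef 0.48 - (0.25) = 0.23; z^2-coef 0.21 - (0.25)(0.48) = 0.09; z^3-coef -(0.25)(0.21) = -0.0525.]
Remaining roots from the quadratic factor 1 + (0.48) z + (0.21) z^2:
  Set 1 + (0.48) z + (0.21) z^2 = 0, i.e. a z^2 + b z + c = 0 with a = 0.21, b = 0.48, c = 1.
  Discriminant D = b^2 - 4ac = (0.48)^2 - 4*(0.21)*1 = 0.2304 - (0.84) = -0.6096.
  D < 0, so the roots are the complex-conjugate pair z = (-b +/- i sqrt(-D)) / (2a) = -1.1429 +/- 1.859i.
  For a conjugate pair |z|^2 = z * conj(z) = (product of roots) = c/a = 1/(0.21) = 4.761905, so |z| = sqrt(4.761905) = 2.1822 for both roots.
Moduli of all roots: 4.0000, 2.1822, 2.1822.
All moduli strictly greater than 1? Yes.
Verdict: Invertible.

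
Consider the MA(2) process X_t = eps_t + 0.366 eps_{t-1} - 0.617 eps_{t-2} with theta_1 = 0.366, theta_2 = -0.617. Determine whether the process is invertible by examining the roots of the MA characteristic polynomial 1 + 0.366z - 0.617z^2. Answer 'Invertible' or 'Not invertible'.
\text{Invertible}

The MA(q) characteristic polynomial is P(z) = 1 + 0.366z - 0.617z^2.
Invertibility requires all roots to lie outside the unit circle, i.e. |z| > 1 for every root.
Set 1 + (0.366) z + (-0.617) z^2 = 0, i.e. a z^2 + b z + c = 0 with a = -0.617, b = 0.366, c = 1.
Discriminant D = b^2 - 4ac = (0.366)^2 - 4*(-0.617)*1 = 0.133956 - (-2.468) = 2.601956.
D >= 0, so the roots are real: z = (-b +/- sqrt(D)) / (2a) = (-0.366 +/- 1.613058) / (-1.234).
  z_1 = (-0.366 + 1.613058) / (-1.234) = -1.0106,   |z_1| = 1.0106.
  z_2 = (-0.366 - 1.613058) / (-1.234) = 1.6038,   |z_2| = 1.6038.
Moduli of all roots: 1.0106, 1.6038.
All moduli strictly greater than 1? Yes.
Verdict: Invertible.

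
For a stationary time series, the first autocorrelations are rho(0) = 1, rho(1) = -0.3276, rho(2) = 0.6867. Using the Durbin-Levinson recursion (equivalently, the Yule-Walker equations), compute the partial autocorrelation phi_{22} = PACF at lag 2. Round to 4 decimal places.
\phi_{22} = 0.6490

The PACF at lag k is phi_{kk}, the last component of the solution
to the Yule-Walker system G_k phi = r_k where
  (G_k)_{ij} = rho(|i - j|), (r_k)_i = rho(i), i,j = 1..k.
Equivalently, Durbin-Levinson gives phi_{kk} iteratively:
  phi_{11} = rho(1)
  phi_{kk} = [rho(k) - sum_{j=1..k-1} phi_{k-1,j} rho(k-j)]
            / [1 - sum_{j=1..k-1} phi_{k-1,j} rho(j)],
  phi_{k,j} = phi_{k-1,j} - phi_{kk} phi_{k-1,k-j},  j = 1..k-1.
Step k = 1:
  phi_11 = rho(1) = -0.3276.
Step k = 2:
  phi_22 = [rho(2) - phi_11 rho(1)] / [1 - phi_11 rho(1)] = [0.6867 - (-0.3276)(-0.3276)] / [1 - (-0.3276)(-0.3276)]
         = 0.57937824 / 0.89267824 = 0.649.
Therefore phi_{22} = 0.6490.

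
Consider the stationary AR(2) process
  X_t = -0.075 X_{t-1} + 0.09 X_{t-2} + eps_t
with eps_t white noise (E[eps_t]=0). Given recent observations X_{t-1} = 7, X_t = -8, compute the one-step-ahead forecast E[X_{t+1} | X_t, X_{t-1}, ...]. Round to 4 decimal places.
E[X_{t+1} \mid \mathcal F_t] = 1.2300

For an AR(p) model X_t = c + sum_i phi_i X_{t-i} + eps_t, the
one-step-ahead conditional mean is
  E[X_{t+1} | X_t, ...] = c + sum_i phi_i X_{t+1-i}.
Substitute known values:
  E[X_{t+1} | ...] = (-0.075) * (-8) + (0.09) * (7)
                   = 1.2300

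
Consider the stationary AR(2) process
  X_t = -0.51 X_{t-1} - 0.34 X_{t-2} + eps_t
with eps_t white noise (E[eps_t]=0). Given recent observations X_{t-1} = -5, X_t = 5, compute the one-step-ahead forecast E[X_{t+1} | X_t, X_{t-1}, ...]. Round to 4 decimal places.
E[X_{t+1} \mid \mathcal F_t] = -0.8500

For an AR(p) model X_t = c + sum_i phi_i X_{t-i} + eps_t, the
one-step-ahead conditional mean is
  E[X_{t+1} | X_t, ...] = c + sum_i phi_i X_{t+1-i}.
Substitute known values:
  E[X_{t+1} | ...] = (-0.51) * (5) + (-0.34) * (-5)
                   = -0.8500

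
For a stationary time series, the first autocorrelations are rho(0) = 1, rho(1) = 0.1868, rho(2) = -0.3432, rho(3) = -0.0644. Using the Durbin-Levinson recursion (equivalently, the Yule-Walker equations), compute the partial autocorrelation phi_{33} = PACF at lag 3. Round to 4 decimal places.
\phi_{33} = 0.1200

The PACF at lag k is phi_{kk}, the last component of the solution
to the Yule-Walker system G_k phi = r_k where
  (G_k)_{ij} = rho(|i - j|), (r_k)_i = rho(i), i,j = 1..k.
Equivalently, Durbin-Levinson gives phi_{kk} iteratively:
  phi_{11} = rho(1)
  phi_{kk} = [rho(k) - sum_{j=1..k-1} phi_{k-1,j} rho(k-j)]
            / [1 - sum_{j=1..k-1} phi_{k-1,j} rho(j)],
  phi_{k,j} = phi_{k-1,j} - phi_{kk} phi_{k-1,k-j},  j = 1..k-1.
Step k = 1:
  phi_11 = rho(1) = 0.1868.
Step k = 2:
  phi_22 = [rho(2) - phi_11 rho(1)] / [1 - phi_11 rho(1)] = [-0.3432 - (0.1868)(0.1868)] / [1 - (0.1868)(0.1868)]
         = -0.37809424 / 0.96510576 = -0.391765.
  Update: phi_21 = phi_11 - phi_22 phi_11 = 0.1868 - (-0.391765)(0.1868) = 0.259982.
Step k = 3:
  phi_33 = [rho(3) - phi_21 rho(2) - phi_22 rho(1)] / [1 - phi_21 rho(1) - phi_22 rho(2)]
    numerator   = -0.0644 - (0.259982)(-0.3432) - (-0.391765)(0.1868) = 0.09800731
    denominator = 1 - (0.259982)(0.1868) - (-0.391765)(-0.3432) = 0.81698183
  phi_33 = 0.09800731 / 0.81698183 = 0.12.
Therefore phi_{33} = 0.1200.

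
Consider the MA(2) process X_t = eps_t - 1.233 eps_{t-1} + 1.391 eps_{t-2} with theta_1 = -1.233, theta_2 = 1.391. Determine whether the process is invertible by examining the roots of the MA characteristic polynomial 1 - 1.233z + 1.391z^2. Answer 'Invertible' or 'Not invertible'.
\text{Not invertible}

The MA(q) characteristic polynomial is P(z) = 1 - 1.233z + 1.391z^2.
Invertibility requires all roots to lie outside the unit circle, i.e. |z| > 1 for every root.
Set 1 + (-1.233) z + (1.391) z^2 = 0, i.e. a z^2 + b z + c = 0 with a = 1.391, b = -1.233, c = 1.
Discriminant D = b^2 - 4ac = (-1.233)^2 - 4*(1.391)*1 = 1.520289 - (5.564) = -4.043711.
D < 0, so the roots are the complex-conjugate pair z = (-b +/- i sqrt(-D)) / (2a) = 0.4432 +/- 0.7228i.
For a conjugate pair |z|^2 = z * conj(z) = (product of roots) = c/a = 1/(1.391) = 0.718907, so |z| = sqrt(0.718907) = 0.8479 for both roots.
Moduli of all roots: 0.8479, 0.8479.
All moduli strictly greater than 1? No.
Verdict: Not invertible.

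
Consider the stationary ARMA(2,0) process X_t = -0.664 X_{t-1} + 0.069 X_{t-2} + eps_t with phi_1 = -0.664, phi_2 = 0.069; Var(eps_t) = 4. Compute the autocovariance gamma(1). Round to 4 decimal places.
\gamma(1) = -5.8342

Multiply the model equation by X_{t-k} and take expectations. With theta_0 = psi_0 = 1 and psi_j the MA(infinity) weights, this gives
  gamma(k) - sum_i phi_i gamma(k-i) = c_k,
  c_k = sigma^2 * sum_{j=k..q} theta_j psi_{j-k}   (c_k = 0 for k > q),
using gamma(-m) = gamma(m).
Pure AR (q = 0): c_0 = sigma^2 = 4, c_k = 0 for k >= 1.
Equations for k = 0, 1, 2 (AR order 2, c_2 = 0):
  (E0) gamma(0) = phi_1 gamma(1) + phi_2 gamma(2) + c_0
  (E1) gamma(1) = phi_1 gamma(0) + phi_2 gamma(1) + c_1
  (E2) gamma(2) = phi_1 gamma(1) + phi_2 gamma(0)
From (E1): gamma(1) = A gamma(0) + B with
  A = phi_1 / (1 - phi_2) = -0.664 / 0.931 = -0.713212,   B = c_1 / (1 - phi_2) = 0 / 0.931 = 0.
Insert (E2) into (E0): gamma(0) (1 - phi_2^2) = phi_1 (1 + phi_2) gamma(1) + c_0.
  phi_1 (1 + phi_2) = (-0.664)(1.069) = -0.709816,   1 - phi_2^2 = 0.995239.
Replace gamma(1) by A gamma(0) + B and collect gamma(0):
  gamma(0) [0.995239 - (-0.709816)(-0.713212)] = c_0 = 4
  gamma(0) * 0.48899 = 4
  gamma(0) = 4 / 0.48899 = 8.180126.
  gamma(1) = A gamma(0) = (-0.713212)(8.180126) = -5.834161.
Therefore gamma(1) = -5.8342 (to 4 decimal places).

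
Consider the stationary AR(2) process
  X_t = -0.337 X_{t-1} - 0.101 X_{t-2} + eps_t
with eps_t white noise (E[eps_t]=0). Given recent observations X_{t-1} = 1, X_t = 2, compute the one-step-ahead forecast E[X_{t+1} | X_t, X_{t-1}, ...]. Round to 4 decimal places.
E[X_{t+1} \mid \mathcal F_t] = -0.7750

For an AR(p) model X_t = c + sum_i phi_i X_{t-i} + eps_t, the
one-step-ahead conditional mean is
  E[X_{t+1} | X_t, ...] = c + sum_i phi_i X_{t+1-i}.
Substitute known values:
  E[X_{t+1} | ...] = (-0.337) * (2) + (-0.101) * (1)
                   = -0.7750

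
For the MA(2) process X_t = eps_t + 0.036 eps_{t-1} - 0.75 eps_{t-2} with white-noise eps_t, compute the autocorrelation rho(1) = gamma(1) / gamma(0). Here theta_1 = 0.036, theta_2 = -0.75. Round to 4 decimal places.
\rho(1) = 0.0058

For an MA(q) process with theta_0 = 1, the autocovariance is
  gamma(k) = sigma^2 * sum_{i=0..q-k} theta_i * theta_{i+k},
and rho(k) = gamma(k) / gamma(0). Sigma^2 cancels.
  numerator   = (1)*(0.036) + (0.036)*(-0.75) = 0.009.
  denominator = (1)^2 + (0.036)^2 + (-0.75)^2 = 1.563796.
  rho(1) = 0.009 / 1.563796 = 0.0058.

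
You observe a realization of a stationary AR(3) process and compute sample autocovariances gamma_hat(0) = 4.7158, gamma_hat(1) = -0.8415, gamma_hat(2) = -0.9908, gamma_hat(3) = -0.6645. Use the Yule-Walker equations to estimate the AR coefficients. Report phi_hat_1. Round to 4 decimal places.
\hat\phi_{1} = -0.2870

The Yule-Walker equations for an AR(p) process read, in matrix form,
  Gamma_p phi = r_p,   with   (Gamma_p)_{ij} = gamma(|i - j|),
                       (r_p)_i = gamma(i),   i,j = 1..p.
Substitute the sample gammas (Toeplitz matrix and right-hand side of size 3):
  Gamma_p = [[4.7158, -0.8415, -0.9908], [-0.8415, 4.7158, -0.8415], [-0.9908, -0.8415, 4.7158]]
  r_p     = [-0.8415, -0.9908, -0.6645]
Written out (R1..R3):
  (R1) 4.7158 phi_1 - 0.8415 phi_2 - 0.9908 phi_3 = -0.8415
  (R2) -0.8415 phi_1 + 4.7158 phi_2 - 0.8415 phi_3 = -0.9908
  (R3) -0.9908 phi_1 - 0.8415 phi_2 + 4.7158 phi_3 = -0.6645
Gaussian elimination:
  R2 <- R2 - (-0.8415/4.7158) R1 = R2 - (-0.178443) R1:  4.56564 phi_2 - 1.018301 phi_3 = -1.14096
  R3 <- R3 - (-0.9908/4.7158) R1 = R3 - (-0.210102) R1:  -1.018301 phi_2 + 4.507631 phi_3 = -0.841301
  R3 <- R3 - (-1.018301/4.56564) R2 = R3 - (-0.223036) R2:  4.280513 phi_3 = -1.095776
Back-substitution:
  phi_hat_3 = -1.095776 / 4.280513 = -0.255992
  phi_hat_2 = (-1.14096 - (-1.018301)(-0.255992)) / 4.56564 = -0.306997
  phi_hat_1 = (-0.8415 - (-0.8415)(-0.306997) - (-0.9908)(-0.255992)) / 4.7158 = -0.287008
So phi_hat = [-0.2870, -0.3070, -0.2560].
Therefore phi_hat_1 = -0.2870.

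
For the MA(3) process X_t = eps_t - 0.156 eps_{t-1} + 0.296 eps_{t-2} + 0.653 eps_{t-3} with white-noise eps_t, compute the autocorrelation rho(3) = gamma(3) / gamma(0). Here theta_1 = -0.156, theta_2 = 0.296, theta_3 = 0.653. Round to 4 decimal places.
\rho(3) = 0.4245

For an MA(q) process with theta_0 = 1, the autocovariance is
  gamma(k) = sigma^2 * sum_{i=0..q-k} theta_i * theta_{i+k},
and rho(k) = gamma(k) / gamma(0). Sigma^2 cancels.
  numerator   = (1)*(0.653) = 0.653.
  denominator = (1)^2 + (-0.156)^2 + (0.296)^2 + (0.653)^2 = 1.538361.
  rho(3) = 0.653 / 1.538361 = 0.4245.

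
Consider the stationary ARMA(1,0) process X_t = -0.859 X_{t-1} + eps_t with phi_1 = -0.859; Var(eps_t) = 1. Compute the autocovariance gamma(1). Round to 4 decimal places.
\gamma(1) = -3.2771

Multiply the model equation by X_{t-k} and take expectations. With theta_0 = psi_0 = 1 and psi_j the MA(infinity) weights, this gives
  gamma(k) - sum_i phi_i gamma(k-i) = c_k,
  c_k = sigma^2 * sum_{j=k..q} theta_j psi_{j-k}   (c_k = 0 for k > q),
using gamma(-m) = gamma(m).
Pure AR (q = 0): c_0 = sigma^2 = 1, c_k = 0 for k >= 1.
Equations for k = 0 and k = 1 (AR order 1):
  gamma(0) = phi_1 gamma(1) + c_0
  gamma(1) = phi_1 gamma(0) + c_1
Substituting the second into the first: gamma(0) (1 - phi_1^2) = c_0 + phi_1 c_1, so
  gamma(0) = c_0 / (1 - phi_1^2) = 1 / (1 - (-0.859)^2) = 1 / 0.262119 = 3.815061.
  gamma(1) = phi_1 gamma(0) = (-0.859)(3.815061) = -3.277137.
Therefore gamma(1) = -3.2771 (to 4 decimal places).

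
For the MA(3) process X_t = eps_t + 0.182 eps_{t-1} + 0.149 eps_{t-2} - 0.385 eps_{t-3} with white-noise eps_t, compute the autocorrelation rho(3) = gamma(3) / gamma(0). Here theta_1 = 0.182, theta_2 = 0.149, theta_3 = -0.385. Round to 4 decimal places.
\rho(3) = -0.3199

For an MA(q) process with theta_0 = 1, the autocovariance is
  gamma(k) = sigma^2 * sum_{i=0..q-k} theta_i * theta_{i+k},
and rho(k) = gamma(k) / gamma(0). Sigma^2 cancels.
  numerator   = (1)*(-0.385) = -0.385.
  denominator = (1)^2 + (0.182)^2 + (0.149)^2 + (-0.385)^2 = 1.20355.
  rho(3) = -0.385 / 1.20355 = -0.3199.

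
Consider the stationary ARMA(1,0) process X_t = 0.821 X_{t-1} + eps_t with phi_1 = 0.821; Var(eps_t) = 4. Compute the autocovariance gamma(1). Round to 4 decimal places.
\gamma(1) = 10.0749

Multiply the model equation by X_{t-k} and take expectations. With theta_0 = psi_0 = 1 and psi_j the MA(infinity) weights, this gives
  gamma(k) - sum_i phi_i gamma(k-i) = c_k,
  c_k = sigma^2 * sum_{j=k..q} theta_j psi_{j-k}   (c_k = 0 for k > q),
using gamma(-m) = gamma(m).
Pure AR (q = 0): c_0 = sigma^2 = 4, c_k = 0 for k >= 1.
Equations for k = 0 and k = 1 (AR order 1):
  gamma(0) = phi_1 gamma(1) + c_0
  gamma(1) = phi_1 gamma(0) + c_1
Substituting the second into the first: gamma(0) (1 - phi_1^2) = c_0 + phi_1 c_1, so
  gamma(0) = c_0 / (1 - phi_1^2) = 4 / (1 - (0.821)^2) = 4 / 0.325959 = 12.271482.
  gamma(1) = phi_1 gamma(0) = (0.821)(12.271482) = 10.074887.
Therefore gamma(1) = 10.0749 (to 4 decimal places).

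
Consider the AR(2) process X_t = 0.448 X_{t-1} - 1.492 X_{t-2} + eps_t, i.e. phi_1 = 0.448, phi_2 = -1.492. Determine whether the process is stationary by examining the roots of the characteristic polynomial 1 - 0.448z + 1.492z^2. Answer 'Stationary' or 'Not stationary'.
\text{Not stationary}

The AR(p) characteristic polynomial is P(z) = 1 - 0.448z + 1.492z^2.
Stationarity requires all roots to lie outside the unit circle, i.e. |z| > 1 for every root.
Set 1 + (-0.448) z + (1.492) z^2 = 0, i.e. a z^2 + b z + c = 0 with a = 1.492, b = -0.448, c = 1.
Discriminant D = b^2 - 4ac = (-0.448)^2 - 4*(1.492)*1 = 0.200704 - (5.968) = -5.767296.
D < 0, so the roots are the complex-conjugate pair z = (-b +/- i sqrt(-D)) / (2a) = 0.1501 +/- 0.8048i.
For a conjugate pair |z|^2 = z * conj(z) = (product of roots) = c/a = 1/(1.492) = 0.670241, so |z| = sqrt(0.670241) = 0.8187 for both roots.
Moduli of all roots: 0.8187, 0.8187.
All moduli strictly greater than 1? No.
Verdict: Not stationary.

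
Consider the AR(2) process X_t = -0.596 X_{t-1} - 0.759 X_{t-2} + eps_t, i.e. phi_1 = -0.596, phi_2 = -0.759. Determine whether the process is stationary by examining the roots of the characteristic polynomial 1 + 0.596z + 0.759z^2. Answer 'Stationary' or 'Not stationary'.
\text{Stationary}

The AR(p) characteristic polynomial is P(z) = 1 + 0.596z + 0.759z^2.
Stationarity requires all roots to lie outside the unit circle, i.e. |z| > 1 for every root.
Set 1 + (0.596) z + (0.759) z^2 = 0, i.e. a z^2 + b z + c = 0 with a = 0.759, b = 0.596, c = 1.
Discriminant D = b^2 - 4ac = (0.596)^2 - 4*(0.759)*1 = 0.355216 - (3.036) = -2.680784.
D < 0, so the roots are the complex-conjugate pair z = (-b +/- i sqrt(-D)) / (2a) = -0.3926 +/- 1.0786i.
For a conjugate pair |z|^2 = z * conj(z) = (product of roots) = c/a = 1/(0.759) = 1.317523, so |z| = sqrt(1.317523) = 1.1478 for both roots.
Moduli of all roots: 1.1478, 1.1478.
All moduli strictly greater than 1? Yes.
Verdict: Stationary.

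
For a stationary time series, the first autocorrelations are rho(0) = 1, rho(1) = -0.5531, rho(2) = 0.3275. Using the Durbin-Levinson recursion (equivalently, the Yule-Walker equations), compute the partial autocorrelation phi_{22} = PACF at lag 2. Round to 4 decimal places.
\phi_{22} = 0.0311

The PACF at lag k is phi_{kk}, the last component of the solution
to the Yule-Walker system G_k phi = r_k where
  (G_k)_{ij} = rho(|i - j|), (r_k)_i = rho(i), i,j = 1..k.
Equivalently, Durbin-Levinson gives phi_{kk} iteratively:
  phi_{11} = rho(1)
  phi_{kk} = [rho(k) - sum_{j=1..k-1} phi_{k-1,j} rho(k-j)]
            / [1 - sum_{j=1..k-1} phi_{k-1,j} rho(j)],
  phi_{k,j} = phi_{k-1,j} - phi_{kk} phi_{k-1,k-j},  j = 1..k-1.
Step k = 1:
  phi_11 = rho(1) = -0.5531.
Step k = 2:
  phi_22 = [rho(2) - phi_11 rho(1)] / [1 - phi_11 rho(1)] = [0.3275 - (-0.5531)(-0.5531)] / [1 - (-0.5531)(-0.5531)]
         = 0.02158039 / 0.69408039 = 0.0311.
Therefore phi_{22} = 0.0311.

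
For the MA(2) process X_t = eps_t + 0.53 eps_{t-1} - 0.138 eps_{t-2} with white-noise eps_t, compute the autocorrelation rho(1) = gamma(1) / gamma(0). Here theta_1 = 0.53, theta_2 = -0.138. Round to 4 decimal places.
\rho(1) = 0.3514

For an MA(q) process with theta_0 = 1, the autocovariance is
  gamma(k) = sigma^2 * sum_{i=0..q-k} theta_i * theta_{i+k},
and rho(k) = gamma(k) / gamma(0). Sigma^2 cancels.
  numerator   = (1)*(0.53) + (0.53)*(-0.138) = 0.45686.
  denominator = (1)^2 + (0.53)^2 + (-0.138)^2 = 1.299944.
  rho(1) = 0.45686 / 1.299944 = 0.3514.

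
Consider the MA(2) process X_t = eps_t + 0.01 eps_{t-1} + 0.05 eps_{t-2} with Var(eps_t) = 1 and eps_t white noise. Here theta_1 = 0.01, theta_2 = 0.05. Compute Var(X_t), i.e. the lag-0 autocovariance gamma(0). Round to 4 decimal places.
\gamma(0) = 1.0026

For an MA(q) process X_t = eps_t + sum_i theta_i eps_{t-i} with
Var(eps_t) = sigma^2, the variance is
  gamma(0) = sigma^2 * (1 + sum_i theta_i^2).
  sum_i theta_i^2 = (0.01)^2 + (0.05)^2 = 0.0001 + 0.0025 = 0.0026.
  gamma(0) = 1 * (1 + 0.0026) = 1 * 1.0026 = 1.0026.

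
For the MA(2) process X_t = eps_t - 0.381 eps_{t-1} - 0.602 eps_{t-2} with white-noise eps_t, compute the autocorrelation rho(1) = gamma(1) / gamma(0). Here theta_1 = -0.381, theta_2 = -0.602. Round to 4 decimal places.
\rho(1) = -0.1006

For an MA(q) process with theta_0 = 1, the autocovariance is
  gamma(k) = sigma^2 * sum_{i=0..q-k} theta_i * theta_{i+k},
and rho(k) = gamma(k) / gamma(0). Sigma^2 cancels.
  numerator   = (1)*(-0.381) + (-0.381)*(-0.602) = -0.151638.
  denominator = (1)^2 + (-0.381)^2 + (-0.602)^2 = 1.507565.
  rho(1) = -0.151638 / 1.507565 = -0.1006.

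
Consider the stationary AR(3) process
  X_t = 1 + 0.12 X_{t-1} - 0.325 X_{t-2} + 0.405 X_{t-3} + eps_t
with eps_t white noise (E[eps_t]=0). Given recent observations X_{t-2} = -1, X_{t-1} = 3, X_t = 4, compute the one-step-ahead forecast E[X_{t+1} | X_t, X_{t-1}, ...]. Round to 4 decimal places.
E[X_{t+1} \mid \mathcal F_t] = 0.1000

For an AR(p) model X_t = c + sum_i phi_i X_{t-i} + eps_t, the
one-step-ahead conditional mean is
  E[X_{t+1} | X_t, ...] = c + sum_i phi_i X_{t+1-i}.
Substitute known values:
  E[X_{t+1} | ...] = 1 + (0.12) * (4) + (-0.325) * (3) + (0.405) * (-1)
                   = 0.1000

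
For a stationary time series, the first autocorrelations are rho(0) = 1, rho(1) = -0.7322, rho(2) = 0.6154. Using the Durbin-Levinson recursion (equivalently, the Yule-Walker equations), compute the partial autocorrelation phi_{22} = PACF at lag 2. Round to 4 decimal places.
\phi_{22} = 0.1709

The PACF at lag k is phi_{kk}, the last component of the solution
to the Yule-Walker system G_k phi = r_k where
  (G_k)_{ij} = rho(|i - j|), (r_k)_i = rho(i), i,j = 1..k.
Equivalently, Durbin-Levinson gives phi_{kk} iteratively:
  phi_{11} = rho(1)
  phi_{kk} = [rho(k) - sum_{j=1..k-1} phi_{k-1,j} rho(k-j)]
            / [1 - sum_{j=1..k-1} phi_{k-1,j} rho(j)],
  phi_{k,j} = phi_{k-1,j} - phi_{kk} phi_{k-1,k-j},  j = 1..k-1.
Step k = 1:
  phi_11 = rho(1) = -0.7322.
Step k = 2:
  phi_22 = [rho(2) - phi_11 rho(1)] / [1 - phi_11 rho(1)] = [0.6154 - (-0.7322)(-0.7322)] / [1 - (-0.7322)(-0.7322)]
         = 0.07928316 / 0.46388316 = 0.1709.
Therefore phi_{22} = 0.1709.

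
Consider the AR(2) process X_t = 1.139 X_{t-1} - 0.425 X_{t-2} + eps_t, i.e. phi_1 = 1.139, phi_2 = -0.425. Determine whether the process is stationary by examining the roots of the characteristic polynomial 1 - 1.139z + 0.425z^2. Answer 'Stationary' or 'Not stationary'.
\text{Stationary}

The AR(p) characteristic polynomial is P(z) = 1 - 1.139z + 0.425z^2.
Stationarity requires all roots to lie outside the unit circle, i.e. |z| > 1 for every root.
Set 1 + (-1.139) z + (0.425) z^2 = 0, i.e. a z^2 + b z + c = 0 with a = 0.425, b = -1.139, c = 1.
Discriminant D = b^2 - 4ac = (-1.139)^2 - 4*(0.425)*1 = 1.297321 - (1.7) = -0.402679.
D < 0, so the roots are the complex-conjugate pair z = (-b +/- i sqrt(-D)) / (2a) = 1.34 +/- 0.7466i.
For a conjugate pair |z|^2 = z * conj(z) = (product of roots) = c/a = 1/(0.425) = 2.352941, so |z| = sqrt(2.352941) = 1.5339 for both roots.
Moduli of all roots: 1.5339, 1.5339.
All moduli strictly greater than 1? Yes.
Verdict: Stationary.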